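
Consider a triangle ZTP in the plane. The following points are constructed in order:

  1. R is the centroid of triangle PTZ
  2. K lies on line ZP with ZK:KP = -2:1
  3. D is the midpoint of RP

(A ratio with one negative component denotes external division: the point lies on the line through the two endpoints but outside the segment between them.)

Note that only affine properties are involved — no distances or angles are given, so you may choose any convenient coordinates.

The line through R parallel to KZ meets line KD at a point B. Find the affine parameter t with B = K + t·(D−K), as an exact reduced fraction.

Choose coordinates Z = (0, 0), T = (1, 0), P = (0, 1).
1. R is the centroid of triangle PTZ ⇒ R = (1/3, 1/3)
2. K lies on line ZP with ZK:KP = -2:1 ⇒ K = (0, 2)
3. D is the midpoint of RP ⇒ D = (1/6, 2/3)
through R parallel to KZ: direction (0, -2); meets KD at B = (1/3, -2/3)
B = K + t·(D−K) with t = 2

t = 2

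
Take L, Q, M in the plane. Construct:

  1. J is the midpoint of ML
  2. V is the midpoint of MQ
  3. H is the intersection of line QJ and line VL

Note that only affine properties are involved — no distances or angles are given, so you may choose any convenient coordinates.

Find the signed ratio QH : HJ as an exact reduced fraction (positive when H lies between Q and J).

QH:HJ = 2

Set L = (0, 0), Q = (1, 0), M = (0, 1); any affine frame gives the same invariant.
1. J is the midpoint of ML ⇒ J = (0, 1/2)
2. V is the midpoint of MQ ⇒ V = (1/2, 1/2)
3. H is the intersection of line QJ and line VL ⇒ H = (1/3, 1/3)
H = Q + t·(J−Q) with t = 2/3, so QH:HJ = t:(1−t) = 2/3:1/3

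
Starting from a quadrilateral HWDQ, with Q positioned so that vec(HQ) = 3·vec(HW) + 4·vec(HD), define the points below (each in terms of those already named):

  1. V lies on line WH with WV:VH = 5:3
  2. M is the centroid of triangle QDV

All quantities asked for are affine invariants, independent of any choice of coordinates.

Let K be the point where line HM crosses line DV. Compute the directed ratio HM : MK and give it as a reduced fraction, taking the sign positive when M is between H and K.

HM:MK = -14/11

Assign H = (0, 0), W = (1, 0), D = (0, 1), Q = (3, 4) — the answer is frame-independent, so this choice is without loss of generality.
1. V lies on line WH with WV:VH = 5:3 ⇒ V = (3/8, 0)
2. M is the centroid of triangle QDV ⇒ M = (9/8, 5/3)
line HM meets DV at K = (27/112, 5/14)
M = H + t·(K−H) with t = 14/3, so HM:MK = 14/3:-11/3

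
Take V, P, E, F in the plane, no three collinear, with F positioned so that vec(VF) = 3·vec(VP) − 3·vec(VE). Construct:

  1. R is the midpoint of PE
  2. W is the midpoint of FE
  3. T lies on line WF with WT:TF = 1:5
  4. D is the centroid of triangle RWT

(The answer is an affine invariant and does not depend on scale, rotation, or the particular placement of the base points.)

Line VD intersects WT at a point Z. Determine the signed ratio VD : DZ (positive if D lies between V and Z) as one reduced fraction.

VD:DZ = -19

Work in coordinates with V = (0, 0), P = (1, 0), E = (0, 1), F = (3, -3).
1. R is the midpoint of PE ⇒ R = (1/2, 1/2)
2. W is the midpoint of FE ⇒ W = (3/2, -1)
3. T lies on line WF with WT:TF = 1:5 ⇒ T = (7/4, -4/3)
4. D is the centroid of triangle RWT ⇒ D = (5/4, -11/18)
line VD meets WT at Z = (45/38, -11/19)
D = V + t·(Z−V) with t = 19/18, so VD:DZ = 19/18:-1/18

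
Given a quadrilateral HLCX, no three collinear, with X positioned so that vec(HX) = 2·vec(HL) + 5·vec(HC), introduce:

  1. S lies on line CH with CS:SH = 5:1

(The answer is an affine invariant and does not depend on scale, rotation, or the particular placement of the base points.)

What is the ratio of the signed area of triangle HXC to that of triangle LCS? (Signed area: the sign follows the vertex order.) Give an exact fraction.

[HXC]:[LCS] = 12/5

Set H = (0, 0), L = (1, 0), C = (0, 1), X = (2, 5); any affine frame gives the same invariant.
1. S lies on line CH with CS:SH = 5:1 ⇒ S = (0, 1/6)
2·[HXC] = 2, 2·[LCS] = 5/6
[HXC]:[LCS] = 2:5/6 = 12/5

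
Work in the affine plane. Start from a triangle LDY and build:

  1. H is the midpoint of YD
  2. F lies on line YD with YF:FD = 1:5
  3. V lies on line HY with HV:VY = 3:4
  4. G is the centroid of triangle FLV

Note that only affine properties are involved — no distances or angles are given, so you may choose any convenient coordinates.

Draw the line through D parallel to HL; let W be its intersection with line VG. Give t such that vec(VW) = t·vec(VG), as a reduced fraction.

t = 45/2

Assign L = (0, 0), D = (1, 0), Y = (0, 1) — the answer is frame-independent, so this choice is without loss of generality.
1. H is the midpoint of YD ⇒ H = (1/2, 1/2)
2. F lies on line YD with YF:FD = 1:5 ⇒ F = (1/6, 5/6)
3. V lies on line HY with HV:VY = 3:4 ⇒ V = (2/7, 5/7)
4. G is the centroid of triangle FLV ⇒ G = (19/126, 65/126)
through D parallel to HL: direction (-1/2, -1/2); meets VG at W = (-11/4, -15/4)
W = V + t·(G−V) with t = 45/2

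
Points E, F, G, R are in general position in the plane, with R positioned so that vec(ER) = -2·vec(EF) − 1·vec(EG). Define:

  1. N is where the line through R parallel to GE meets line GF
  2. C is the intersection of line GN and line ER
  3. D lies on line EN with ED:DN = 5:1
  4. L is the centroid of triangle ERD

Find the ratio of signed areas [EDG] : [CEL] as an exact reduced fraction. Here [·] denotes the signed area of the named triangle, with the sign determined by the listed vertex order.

Work in coordinates with E = (0, 0), F = (1, 0), G = (0, 1), R = (-2, -1).
1. N is where the line through R parallel to GE meets line GF ⇒ N = (-2, 3)
2. C is the intersection of line GN and line ER ⇒ C = (2/3, 1/3)
3. D lies on line EN with ED:DN = 5:1 ⇒ D = (-5/3, 5/2)
4. L is the centroid of triangle ERD ⇒ L = (-11/9, 1/2)
2·[EDG] = -5/3, 2·[CEL] = -20/27
[EDG]:[CEL] = -5/3:-20/27 = 9/4

[EDG]:[CEL] = 9/4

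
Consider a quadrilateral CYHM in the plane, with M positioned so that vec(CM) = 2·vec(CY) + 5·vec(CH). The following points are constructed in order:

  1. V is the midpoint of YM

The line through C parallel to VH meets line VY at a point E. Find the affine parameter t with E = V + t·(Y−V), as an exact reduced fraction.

Choose coordinates C = (0, 0), Y = (1, 0), H = (0, 1), M = (2, 5).
1. V is the midpoint of YM ⇒ V = (3/2, 5/2)
through C parallel to VH: direction (-3/2, -3/2); meets VY at E = (5/4, 5/4)
E = V + t·(Y−V) with t = 1/2

t = 1/2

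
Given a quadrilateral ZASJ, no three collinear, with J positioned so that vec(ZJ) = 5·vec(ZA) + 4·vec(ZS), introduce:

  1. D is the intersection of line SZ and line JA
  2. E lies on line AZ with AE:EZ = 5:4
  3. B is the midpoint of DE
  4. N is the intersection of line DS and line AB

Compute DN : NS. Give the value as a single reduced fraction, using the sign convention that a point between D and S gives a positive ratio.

DN:NS = 5/23

Work in coordinates with Z = (0, 0), A = (1, 0), S = (0, 1), J = (5, 4).
1. D is the intersection of line SZ and line JA ⇒ D = (0, -1)
2. E lies on line AZ with AE:EZ = 5:4 ⇒ E = (4/9, 0)
3. B is the midpoint of DE ⇒ B = (2/9, -1/2)
4. N is the intersection of line DS and line AB ⇒ N = (0, -9/14)
N = D + t·(S−D) with t = 5/28, so DN:NS = t:(1−t) = 5/28:23/28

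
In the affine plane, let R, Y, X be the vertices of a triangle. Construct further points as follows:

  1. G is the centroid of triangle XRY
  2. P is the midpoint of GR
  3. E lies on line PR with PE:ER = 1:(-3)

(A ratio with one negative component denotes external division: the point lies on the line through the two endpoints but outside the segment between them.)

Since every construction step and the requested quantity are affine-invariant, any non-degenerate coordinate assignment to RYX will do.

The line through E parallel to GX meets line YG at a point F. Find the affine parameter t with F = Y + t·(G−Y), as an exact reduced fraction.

Set R = (0, 0), Y = (1, 0), X = (0, 1); any affine frame gives the same invariant.
1. G is the centroid of triangle XRY ⇒ G = (1/3, 1/3)
2. P is the midpoint of GR ⇒ P = (1/6, 1/6)
3. E lies on line PR with PE:ER = 1:(-3) ⇒ E = (1/4, 1/4)
through E parallel to GX: direction (-1/3, 2/3); meets YG at F = (1/6, 5/12)
F = Y + t·(G−Y) with t = 5/4

t = 5/4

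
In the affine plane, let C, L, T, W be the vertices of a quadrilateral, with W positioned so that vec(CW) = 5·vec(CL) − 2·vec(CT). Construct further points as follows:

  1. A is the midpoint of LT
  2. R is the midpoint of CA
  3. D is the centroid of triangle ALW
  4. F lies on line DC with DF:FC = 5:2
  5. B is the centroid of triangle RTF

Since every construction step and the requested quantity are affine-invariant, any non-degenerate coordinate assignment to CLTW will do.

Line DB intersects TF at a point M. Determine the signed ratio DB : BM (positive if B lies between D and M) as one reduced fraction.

Choose coordinates C = (0, 0), L = (1, 0), T = (0, 1), W = (5, -2).
1. A is the midpoint of LT ⇒ A = (1/2, 1/2)
2. R is the midpoint of CA ⇒ R = (1/4, 1/4)
3. D is the centroid of triangle ALW ⇒ D = (13/6, -1/2)
4. F lies on line DC with DF:FC = 5:2 ⇒ F = (13/21, -1/7)
5. B is the centroid of triangle RTF ⇒ B = (73/252, 31/84)
line DB meets TF at M = (611/1701, 191/567)
B = D + t·(M−D) with t = 27/26, so DB:BM = 27/26:-1/26

DB:BM = -27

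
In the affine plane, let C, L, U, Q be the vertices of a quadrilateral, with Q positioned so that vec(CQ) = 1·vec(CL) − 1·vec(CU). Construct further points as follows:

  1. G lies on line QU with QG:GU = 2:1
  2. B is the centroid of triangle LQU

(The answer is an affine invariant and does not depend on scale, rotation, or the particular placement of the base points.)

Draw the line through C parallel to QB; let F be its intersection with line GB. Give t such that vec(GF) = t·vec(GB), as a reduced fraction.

t = -2

Assign C = (0, 0), L = (1, 0), U = (0, 1), Q = (1, -1) — the answer is frame-independent, so this choice is without loss of generality.
1. G lies on line QU with QG:GU = 2:1 ⇒ G = (1/3, 1/3)
2. B is the centroid of triangle LQU ⇒ B = (2/3, 0)
through C parallel to QB: direction (-1/3, 1); meets GB at F = (-1/3, 1)
F = G + t·(B−G) with t = -2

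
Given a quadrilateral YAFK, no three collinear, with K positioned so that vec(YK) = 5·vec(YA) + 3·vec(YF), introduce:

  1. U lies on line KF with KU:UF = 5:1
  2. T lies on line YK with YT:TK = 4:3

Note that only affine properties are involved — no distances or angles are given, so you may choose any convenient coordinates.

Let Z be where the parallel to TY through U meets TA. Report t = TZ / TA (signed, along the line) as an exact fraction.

Work in coordinates with Y = (0, 0), A = (1, 0), F = (0, 1), K = (5, 3).
1. U lies on line KF with KU:UF = 5:1 ⇒ U = (5/6, 4/3)
2. T lies on line YK with YT:TK = 4:3 ⇒ T = (20/7, 12/7)
through U parallel to TY: direction (-20/7, -12/7); meets TA at Z = (685/126, 86/21)
Z = T + t·(A−T) with t = -25/18

t = -25/18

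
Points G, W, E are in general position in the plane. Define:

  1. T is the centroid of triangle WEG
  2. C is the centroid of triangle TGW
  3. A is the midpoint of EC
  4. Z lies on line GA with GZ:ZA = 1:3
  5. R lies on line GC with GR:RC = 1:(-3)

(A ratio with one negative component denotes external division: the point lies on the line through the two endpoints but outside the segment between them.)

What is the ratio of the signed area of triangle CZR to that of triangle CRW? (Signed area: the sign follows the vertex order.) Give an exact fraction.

[CZR]:[CRW] = 1/2

Choose coordinates G = (0, 0), W = (1, 0), E = (0, 1).
1. T is the centroid of triangle WEG ⇒ T = (1/3, 1/3)
2. C is the centroid of triangle TGW ⇒ C = (4/9, 1/9)
3. A is the midpoint of EC ⇒ A = (2/9, 5/9)
4. Z lies on line GA with GZ:ZA = 1:3 ⇒ Z = (1/18, 5/36)
5. R lies on line GC with GR:RC = 1:(-3) ⇒ R = (-2/9, -1/18)
2·[CZR] = 1/12, 2·[CRW] = 1/6
[CZR]:[CRW] = 1/12:1/6 = 1/2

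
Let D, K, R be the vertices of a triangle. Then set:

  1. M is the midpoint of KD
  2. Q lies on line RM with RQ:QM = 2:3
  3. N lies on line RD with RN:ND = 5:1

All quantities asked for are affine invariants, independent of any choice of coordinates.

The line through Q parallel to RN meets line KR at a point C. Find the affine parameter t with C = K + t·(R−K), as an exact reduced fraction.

Work in coordinates with D = (0, 0), K = (1, 0), R = (0, 1).
1. M is the midpoint of KD ⇒ M = (1/2, 0)
2. Q lies on line RM with RQ:QM = 2:3 ⇒ Q = (1/5, 3/5)
3. N lies on line RD with RN:ND = 5:1 ⇒ N = (0, 1/6)
through Q parallel to RN: direction (0, -5/6); meets KR at C = (1/5, 4/5)
C = K + t·(R−K) with t = 4/5

t = 4/5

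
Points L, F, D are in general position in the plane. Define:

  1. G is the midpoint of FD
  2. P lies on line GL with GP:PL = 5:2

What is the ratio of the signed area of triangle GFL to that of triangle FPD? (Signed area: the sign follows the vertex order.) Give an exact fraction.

[GFL]:[FPD] = 7/10

Set L = (0, 0), F = (1, 0), D = (0, 1); any affine frame gives the same invariant.
1. G is the midpoint of FD ⇒ G = (1/2, 1/2)
2. P lies on line GL with GP:PL = 5:2 ⇒ P = (1/7, 1/7)
2·[GFL] = -1/2, 2·[FPD] = -5/7
[GFL]:[FPD] = -1/2:-5/7 = 7/10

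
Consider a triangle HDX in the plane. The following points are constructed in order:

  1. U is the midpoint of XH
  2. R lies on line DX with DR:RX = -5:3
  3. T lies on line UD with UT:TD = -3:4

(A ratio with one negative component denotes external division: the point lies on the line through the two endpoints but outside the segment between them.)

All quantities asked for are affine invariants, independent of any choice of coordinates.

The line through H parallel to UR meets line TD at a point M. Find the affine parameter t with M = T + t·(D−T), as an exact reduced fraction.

t = 3/5

Work in coordinates with H = (0, 0), D = (1, 0), X = (0, 1).
1. U is the midpoint of XH ⇒ U = (0, 1/2)
2. R lies on line DX with DR:RX = -5:3 ⇒ R = (-3/2, 5/2)
3. T lies on line UD with UT:TD = -3:4 ⇒ T = (-3, 2)
through H parallel to UR: direction (-3/2, 2); meets TD at M = (-3/5, 4/5)
M = T + t·(D−T) with t = 3/5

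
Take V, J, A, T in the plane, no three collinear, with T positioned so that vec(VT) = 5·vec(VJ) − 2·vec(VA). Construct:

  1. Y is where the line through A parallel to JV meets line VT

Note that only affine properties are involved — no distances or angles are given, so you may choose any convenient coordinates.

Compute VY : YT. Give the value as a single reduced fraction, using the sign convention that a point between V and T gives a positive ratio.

VY:YT = -1/3

Set V = (0, 0), J = (1, 0), A = (0, 1), T = (5, -2); any affine frame gives the same invariant.
1. Y is where the line through A parallel to JV meets line VT ⇒ Y = (-5/2, 1)
Y = V + t·(T−V) with t = -1/2, so VY:YT = t:(1−t) = -1/2:3/2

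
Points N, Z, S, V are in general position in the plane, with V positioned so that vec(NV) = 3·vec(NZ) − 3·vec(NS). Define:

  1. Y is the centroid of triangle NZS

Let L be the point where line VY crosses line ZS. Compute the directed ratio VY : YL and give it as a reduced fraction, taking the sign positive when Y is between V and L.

Assign N = (0, 0), Z = (1, 0), S = (0, 1), V = (3, -3) — the answer is frame-independent, so this choice is without loss of generality.
1. Y is the centroid of triangle NZS ⇒ Y = (1/3, 1/3)
line VY meets ZS at L = (-1, 2)
Y = V + t·(L−V) with t = 2/3, so VY:YL = 2/3:1/3

VY:YL = 2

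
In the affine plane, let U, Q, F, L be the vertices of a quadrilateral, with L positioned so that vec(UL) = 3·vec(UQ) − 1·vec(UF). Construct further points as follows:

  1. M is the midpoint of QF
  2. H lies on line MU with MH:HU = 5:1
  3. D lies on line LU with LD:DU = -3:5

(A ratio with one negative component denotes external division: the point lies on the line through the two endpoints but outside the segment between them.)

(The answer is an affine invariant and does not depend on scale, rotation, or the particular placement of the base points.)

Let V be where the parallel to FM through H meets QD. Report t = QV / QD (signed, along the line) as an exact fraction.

Assign U = (0, 0), Q = (1, 0), F = (0, 1), L = (3, -1) — the answer is frame-independent, so this choice is without loss of generality.
1. M is the midpoint of QF ⇒ M = (1/2, 1/2)
2. H lies on line MU with MH:HU = 5:1 ⇒ H = (1/12, 1/12)
3. D lies on line LU with LD:DU = -3:5 ⇒ D = (15/2, -5/2)
through H parallel to FM: direction (1/2, -1/2); meets QD at V = (-17/48, 25/48)
V = Q + t·(D−Q) with t = -5/24

t = -5/24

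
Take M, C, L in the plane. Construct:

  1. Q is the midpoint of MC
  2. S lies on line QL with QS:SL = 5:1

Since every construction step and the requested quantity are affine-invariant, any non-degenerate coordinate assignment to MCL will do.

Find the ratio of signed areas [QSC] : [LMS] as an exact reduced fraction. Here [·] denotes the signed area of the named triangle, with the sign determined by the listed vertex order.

[QSC]:[LMS] = -5

Assign M = (0, 0), C = (1, 0), L = (0, 1) — the answer is frame-independent, so this choice is without loss of generality.
1. Q is the midpoint of MC ⇒ Q = (1/2, 0)
2. S lies on line QL with QS:SL = 5:1 ⇒ S = (1/12, 5/6)
2·[QSC] = -5/12, 2·[LMS] = 1/12
[QSC]:[LMS] = -5/12:1/12 = -5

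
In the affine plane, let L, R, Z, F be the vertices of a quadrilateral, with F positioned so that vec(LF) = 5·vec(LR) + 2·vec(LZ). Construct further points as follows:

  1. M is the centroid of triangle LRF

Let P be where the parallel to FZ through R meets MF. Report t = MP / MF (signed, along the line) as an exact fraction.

t = -7/11

Work in coordinates with L = (0, 0), R = (1, 0), Z = (0, 1), F = (5, 2).
1. M is the centroid of triangle LRF ⇒ M = (2, 2/3)
through R parallel to FZ: direction (-5, -1); meets MF at P = (1/11, -2/11)
P = M + t·(F−M) with t = -7/11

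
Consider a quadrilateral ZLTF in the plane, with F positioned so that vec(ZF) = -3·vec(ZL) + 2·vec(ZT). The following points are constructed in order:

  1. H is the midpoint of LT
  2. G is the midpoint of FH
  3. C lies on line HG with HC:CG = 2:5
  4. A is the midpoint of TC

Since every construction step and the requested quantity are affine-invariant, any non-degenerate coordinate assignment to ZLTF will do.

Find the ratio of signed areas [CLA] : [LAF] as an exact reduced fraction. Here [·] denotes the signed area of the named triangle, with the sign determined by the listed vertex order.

[CLA]:[LAF] = 1/10

Assign Z = (0, 0), L = (1, 0), T = (0, 1), F = (-3, 2) — the answer is frame-independent, so this choice is without loss of generality.
1. H is the midpoint of LT ⇒ H = (1/2, 1/2)
2. G is the midpoint of FH ⇒ G = (-5/4, 5/4)
3. C lies on line HG with HC:CG = 2:5 ⇒ C = (0, 5/7)
4. A is the midpoint of TC ⇒ A = (0, 6/7)
2·[CLA] = 1/7, 2·[LAF] = 10/7
[CLA]:[LAF] = 1/7:10/7 = 1/10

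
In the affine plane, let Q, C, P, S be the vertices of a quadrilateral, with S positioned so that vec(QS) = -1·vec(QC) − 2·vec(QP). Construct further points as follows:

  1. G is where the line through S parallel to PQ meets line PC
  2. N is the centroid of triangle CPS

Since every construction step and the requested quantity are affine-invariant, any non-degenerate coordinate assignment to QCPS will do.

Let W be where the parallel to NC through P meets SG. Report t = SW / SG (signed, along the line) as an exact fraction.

Assign Q = (0, 0), C = (1, 0), P = (0, 1), S = (-1, -2) — the answer is frame-independent, so this choice is without loss of generality.
1. G is where the line through S parallel to PQ meets line PC ⇒ G = (-1, 2)
2. N is the centroid of triangle CPS ⇒ N = (0, -1/3)
through P parallel to NC: direction (1, 1/3); meets SG at W = (-1, 2/3)
W = S + t·(G−S) with t = 2/3

t = 2/3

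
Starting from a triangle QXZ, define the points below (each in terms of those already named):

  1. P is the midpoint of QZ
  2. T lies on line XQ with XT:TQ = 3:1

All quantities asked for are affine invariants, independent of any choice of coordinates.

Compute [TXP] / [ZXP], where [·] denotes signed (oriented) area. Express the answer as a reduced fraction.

[TXP]:[ZXP] = -3/4

Set Q = (0, 0), X = (1, 0), Z = (0, 1); any affine frame gives the same invariant.
1. P is the midpoint of QZ ⇒ P = (0, 1/2)
2. T lies on line XQ with XT:TQ = 3:1 ⇒ T = (1/4, 0)
2·[TXP] = 3/8, 2·[ZXP] = -1/2
[TXP]:[ZXP] = 3/8:-1/2 = -3/4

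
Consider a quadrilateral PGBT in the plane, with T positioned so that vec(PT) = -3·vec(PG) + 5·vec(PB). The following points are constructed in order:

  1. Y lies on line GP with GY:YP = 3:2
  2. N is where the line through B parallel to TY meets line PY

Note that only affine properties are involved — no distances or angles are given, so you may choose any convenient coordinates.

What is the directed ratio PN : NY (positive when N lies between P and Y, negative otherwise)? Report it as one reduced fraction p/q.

PN:NY = -17/7

Set P = (0, 0), G = (1, 0), B = (0, 1), T = (-3, 5); any affine frame gives the same invariant.
1. Y lies on line GP with GY:YP = 3:2 ⇒ Y = (2/5, 0)
2. N is where the line through B parallel to TY meets line PY ⇒ N = (17/25, 0)
N = P + t·(Y−P) with t = 17/10, so PN:NY = t:(1−t) = 17/10:-7/10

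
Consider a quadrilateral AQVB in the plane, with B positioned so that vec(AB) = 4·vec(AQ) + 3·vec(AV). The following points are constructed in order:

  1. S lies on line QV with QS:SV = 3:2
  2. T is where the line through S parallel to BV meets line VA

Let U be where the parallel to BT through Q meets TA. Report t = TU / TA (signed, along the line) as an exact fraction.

Assign A = (0, 0), Q = (1, 0), V = (0, 1), B = (4, 3) — the answer is frame-independent, so this choice is without loss of generality.
1. S lies on line QV with QS:SV = 3:2 ⇒ S = (2/5, 3/5)
2. T is where the line through S parallel to BV meets line VA ⇒ T = (0, 2/5)
through Q parallel to BT: direction (-4, -13/5); meets TA at U = (0, -13/20)
U = T + t·(A−T) with t = 21/8

t = 21/8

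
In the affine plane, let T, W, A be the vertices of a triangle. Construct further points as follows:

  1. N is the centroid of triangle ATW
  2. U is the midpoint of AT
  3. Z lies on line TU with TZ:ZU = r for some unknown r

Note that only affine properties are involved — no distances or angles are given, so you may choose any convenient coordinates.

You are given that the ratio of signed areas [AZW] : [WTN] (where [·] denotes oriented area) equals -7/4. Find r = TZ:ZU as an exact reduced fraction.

Set T = (0, 0), W = (1, 0), A = (0, 1); any affine frame gives the same invariant.
1. N is the centroid of triangle ATW ⇒ N = (1/3, 1/3)
2. U is the midpoint of AT ⇒ U = (0, 1/2)
3. With TZ:ZU = r, write λ = r/(r+1) so Z = T + λ·(U−T); Z is affine-linear in λ
Every point depending on Z is an affine combination of Z and λ-independent points, so each such coordinate is linear in λ; the λ² term in each signed area is a multiple of (U−T)×(U−T) = 0, so 2·[AZW] and 2·[WTN] are each linear in λ. Evaluating at λ=0 and λ=1:
  2·[AZW] = -1/2·λ + 1,   2·[WTN] = -1/3
So [AZW]:[WTN] = (-1/2·λ + 1) / (-1/3). Setting this equal to -7/4:
  -1/2·λ + 1 = -7/4·(-1/3)  ⇒  λ = 5/6
Then r = λ/(1−λ) = (5/6)/(1/6) = 5. Check: with r = 5, Z = (0, 5/12) and [AZW]:[WTN] = -7/4 as required.

r = 5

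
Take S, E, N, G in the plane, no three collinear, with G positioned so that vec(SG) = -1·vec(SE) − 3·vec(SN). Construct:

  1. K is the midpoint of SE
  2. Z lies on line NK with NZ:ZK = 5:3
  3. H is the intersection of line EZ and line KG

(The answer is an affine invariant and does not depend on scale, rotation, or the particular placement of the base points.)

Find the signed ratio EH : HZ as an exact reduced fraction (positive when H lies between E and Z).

EH:HZ = 4/3

Assign S = (0, 0), E = (1, 0), N = (0, 1), G = (-1, -3) — the answer is frame-independent, so this choice is without loss of generality.
1. K is the midpoint of SE ⇒ K = (1/2, 0)
2. Z lies on line NK with NZ:ZK = 5:3 ⇒ Z = (5/16, 3/8)
3. H is the intersection of line EZ and line KG ⇒ H = (17/28, 3/14)
H = E + t·(Z−E) with t = 4/7, so EH:HZ = t:(1−t) = 4/7:3/7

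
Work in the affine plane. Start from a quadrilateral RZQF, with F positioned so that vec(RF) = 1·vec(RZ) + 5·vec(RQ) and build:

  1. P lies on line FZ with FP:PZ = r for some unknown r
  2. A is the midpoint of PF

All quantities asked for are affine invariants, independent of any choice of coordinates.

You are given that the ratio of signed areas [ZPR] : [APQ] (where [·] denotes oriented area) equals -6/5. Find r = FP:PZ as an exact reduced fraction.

Choose coordinates R = (0, 0), Z = (1, 0), Q = (0, 1), F = (1, 5).
1. With FP:PZ = r, write λ = r/(r+1) so P = F + λ·(Z−F); P is affine-linear in λ
2. A is the midpoint of PF ⇒ A is an affine combination of earlier points and hence also affine-linear in λ
Every point depending on P is an affine combination of P and λ-independent points, so each such coordinate is linear in λ; the λ² term in each signed area is a multiple of (Z−F)×(Z−F) = 0, so 2·[ZPR] and 2·[APQ] are each linear in λ. Evaluating at λ=0 and λ=1:
  2·[ZPR] = -5·λ + 5,   2·[APQ] = -5/2·λ
So [ZPR]:[APQ] = (-5·λ + 5) / (-5/2·λ). Setting this equal to -6/5:
  -5·λ + 5 = -6/5·(-5/2·λ)  ⇒  λ = 5/8
Then r = λ/(1−λ) = (5/8)/(3/8) = 5/3. Check: with r = 5/3, P = (1, 15/8) and [ZPR]:[APQ] = -6/5 as required.

r = 5/3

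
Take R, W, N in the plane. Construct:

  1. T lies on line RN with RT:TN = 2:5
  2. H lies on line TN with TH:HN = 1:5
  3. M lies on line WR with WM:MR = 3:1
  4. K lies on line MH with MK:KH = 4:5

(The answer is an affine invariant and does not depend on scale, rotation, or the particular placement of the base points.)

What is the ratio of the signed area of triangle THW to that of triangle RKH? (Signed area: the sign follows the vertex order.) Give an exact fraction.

Work in coordinates with R = (0, 0), W = (1, 0), N = (0, 1).
1. T lies on line RN with RT:TN = 2:5 ⇒ T = (0, 2/7)
2. H lies on line TN with TH:HN = 1:5 ⇒ H = (0, 17/42)
3. M lies on line WR with WM:MR = 3:1 ⇒ M = (1/4, 0)
4. K lies on line MH with MK:KH = 4:5 ⇒ K = (5/36, 34/189)
2·[THW] = -5/42, 2·[RKH] = 85/1512
[THW]:[RKH] = -5/42:85/1512 = -36/17

[THW]:[RKH] = -36/17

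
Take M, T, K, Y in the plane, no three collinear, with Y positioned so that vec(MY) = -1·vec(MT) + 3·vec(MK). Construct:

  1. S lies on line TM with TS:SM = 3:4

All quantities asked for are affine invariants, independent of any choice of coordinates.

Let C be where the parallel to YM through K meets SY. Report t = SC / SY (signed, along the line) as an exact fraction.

t = 5/12

Work in coordinates with M = (0, 0), T = (1, 0), K = (0, 1), Y = (-1, 3).
1. S lies on line TM with TS:SM = 3:4 ⇒ S = (4/7, 0)
through K parallel to YM: direction (1, -3); meets SY at C = (-1/12, 5/4)
C = S + t·(Y−S) with t = 5/12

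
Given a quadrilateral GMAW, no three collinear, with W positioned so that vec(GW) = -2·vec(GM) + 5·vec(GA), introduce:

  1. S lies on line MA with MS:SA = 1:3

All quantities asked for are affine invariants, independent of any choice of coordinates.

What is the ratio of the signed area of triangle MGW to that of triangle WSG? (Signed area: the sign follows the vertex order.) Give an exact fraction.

[MGW]:[WSG] = 20/17

Choose coordinates G = (0, 0), M = (1, 0), A = (0, 1), W = (-2, 5).
1. S lies on line MA with MS:SA = 1:3 ⇒ S = (3/4, 1/4)
2·[MGW] = -5, 2·[WSG] = -17/4
[MGW]:[WSG] = -5:-17/4 = 20/17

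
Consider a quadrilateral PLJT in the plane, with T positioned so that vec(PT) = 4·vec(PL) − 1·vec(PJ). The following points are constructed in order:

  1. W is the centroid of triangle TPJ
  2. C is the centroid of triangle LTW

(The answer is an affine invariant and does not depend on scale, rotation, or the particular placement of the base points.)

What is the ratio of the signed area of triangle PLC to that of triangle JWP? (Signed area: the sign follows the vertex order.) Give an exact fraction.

[PLC]:[JWP] = 1/4

Work in coordinates with P = (0, 0), L = (1, 0), J = (0, 1), T = (4, -1).
1. W is the centroid of triangle TPJ ⇒ W = (4/3, 0)
2. C is the centroid of triangle LTW ⇒ C = (19/9, -1/3)
2·[PLC] = -1/3, 2·[JWP] = -4/3
[PLC]:[JWP] = -1/3:-4/3 = 1/4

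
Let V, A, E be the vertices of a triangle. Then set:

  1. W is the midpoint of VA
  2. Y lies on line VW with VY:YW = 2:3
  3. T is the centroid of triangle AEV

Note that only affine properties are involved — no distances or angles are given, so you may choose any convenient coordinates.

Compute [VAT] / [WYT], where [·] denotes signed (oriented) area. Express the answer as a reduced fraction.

Assign V = (0, 0), A = (1, 0), E = (0, 1) — the answer is frame-independent, so this choice is without loss of generality.
1. W is the midpoint of VA ⇒ W = (1/2, 0)
2. Y lies on line VW with VY:YW = 2:3 ⇒ Y = (1/5, 0)
3. T is the centroid of triangle AEV ⇒ T = (1/3, 1/3)
2·[VAT] = 1/3, 2·[WYT] = -1/10
[VAT]:[WYT] = 1/3:-1/10 = -10/3

[VAT]:[WYT] = -10/3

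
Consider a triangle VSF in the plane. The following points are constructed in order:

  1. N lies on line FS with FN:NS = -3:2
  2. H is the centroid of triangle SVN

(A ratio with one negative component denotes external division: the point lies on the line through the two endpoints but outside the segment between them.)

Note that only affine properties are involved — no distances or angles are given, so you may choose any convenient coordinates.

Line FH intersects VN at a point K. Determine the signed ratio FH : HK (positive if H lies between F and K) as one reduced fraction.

FH:HK = 7/2

Set V = (0, 0), S = (1, 0), F = (0, 1); any affine frame gives the same invariant.
1. N lies on line FS with FN:NS = -3:2 ⇒ N = (3, -2)
2. H is the centroid of triangle SVN ⇒ H = (4/3, -2/3)
line FH meets VN at K = (12/7, -8/7)
H = F + t·(K−F) with t = 7/9, so FH:HK = 7/9:2/9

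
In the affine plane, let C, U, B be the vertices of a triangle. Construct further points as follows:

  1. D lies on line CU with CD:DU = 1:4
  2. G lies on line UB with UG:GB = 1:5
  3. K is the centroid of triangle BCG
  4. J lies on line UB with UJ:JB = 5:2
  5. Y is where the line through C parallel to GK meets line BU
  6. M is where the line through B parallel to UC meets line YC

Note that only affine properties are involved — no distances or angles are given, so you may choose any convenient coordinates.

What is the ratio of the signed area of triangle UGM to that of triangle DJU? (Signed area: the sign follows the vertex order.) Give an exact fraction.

[UGM]:[DJU] = -35/48

Set C = (0, 0), U = (1, 0), B = (0, 1); any affine frame gives the same invariant.
1. D lies on line CU with CD:DU = 1:4 ⇒ D = (1/5, 0)
2. G lies on line UB with UG:GB = 1:5 ⇒ G = (5/6, 1/6)
3. K is the centroid of triangle BCG ⇒ K = (5/18, 7/18)
4. J lies on line UB with UJ:JB = 5:2 ⇒ J = (2/7, 5/7)
5. Y is where the line through C parallel to GK meets line BU ⇒ Y = (5/3, -2/3)
6. M is where the line through B parallel to UC meets line YC ⇒ M = (-5/2, 1)
2·[UGM] = 5/12, 2·[DJU] = -4/7
[UGM]:[DJU] = 5/12:-4/7 = -35/48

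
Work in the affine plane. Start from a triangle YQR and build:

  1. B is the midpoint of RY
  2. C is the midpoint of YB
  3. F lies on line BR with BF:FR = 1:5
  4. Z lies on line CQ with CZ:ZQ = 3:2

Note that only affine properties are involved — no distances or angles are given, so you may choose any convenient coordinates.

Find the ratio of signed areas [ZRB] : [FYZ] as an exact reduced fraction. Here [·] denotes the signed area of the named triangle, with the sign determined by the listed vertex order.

Assign Y = (0, 0), Q = (1, 0), R = (0, 1) — the answer is frame-independent, so this choice is without loss of generality.
1. B is the midpoint of RY ⇒ B = (0, 1/2)
2. C is the midpoint of YB ⇒ C = (0, 1/4)
3. F lies on line BR with BF:FR = 1:5 ⇒ F = (0, 7/12)
4. Z lies on line CQ with CZ:ZQ = 3:2 ⇒ Z = (3/5, 1/10)
2·[ZRB] = 3/10, 2·[FYZ] = 7/20
[ZRB]:[FYZ] = 3/10:7/20 = 6/7

[ZRB]:[FYZ] = 6/7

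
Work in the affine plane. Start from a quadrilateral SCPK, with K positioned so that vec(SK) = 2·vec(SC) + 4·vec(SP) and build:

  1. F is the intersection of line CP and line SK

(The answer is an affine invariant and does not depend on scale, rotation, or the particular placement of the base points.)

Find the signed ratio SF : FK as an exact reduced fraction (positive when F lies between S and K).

Choose coordinates S = (0, 0), C = (1, 0), P = (0, 1), K = (2, 4).
1. F is the intersection of line CP and line SK ⇒ F = (1/3, 2/3)
F = S + t·(K−S) with t = 1/6, so SF:FK = t:(1−t) = 1/6:5/6

SF:FK = 1/5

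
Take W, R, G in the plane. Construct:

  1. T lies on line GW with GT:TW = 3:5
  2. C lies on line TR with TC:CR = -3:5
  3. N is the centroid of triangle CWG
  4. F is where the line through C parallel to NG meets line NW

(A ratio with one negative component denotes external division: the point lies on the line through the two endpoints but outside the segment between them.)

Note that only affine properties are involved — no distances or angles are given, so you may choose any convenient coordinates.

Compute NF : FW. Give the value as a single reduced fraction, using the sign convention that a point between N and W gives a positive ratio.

Set W = (0, 0), R = (1, 0), G = (0, 1); any affine frame gives the same invariant.
1. T lies on line GW with GT:TW = 3:5 ⇒ T = (0, 5/8)
2. C lies on line TR with TC:CR = -3:5 ⇒ C = (-3/2, 25/16)
3. N is the centroid of triangle CWG ⇒ N = (-1/2, 41/48)
4. F is where the line through C parallel to NG meets line NW ⇒ F = (-1, 41/24)
F = N + t·(W−N) with t = -1, so NF:FW = t:(1−t) = -1:2

NF:FW = -1/2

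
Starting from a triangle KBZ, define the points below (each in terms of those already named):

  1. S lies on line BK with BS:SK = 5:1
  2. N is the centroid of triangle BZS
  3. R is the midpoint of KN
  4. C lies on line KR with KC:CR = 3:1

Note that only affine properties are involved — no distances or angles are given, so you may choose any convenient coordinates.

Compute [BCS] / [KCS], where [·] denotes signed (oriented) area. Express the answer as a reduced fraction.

[BCS]:[KCS] = -5

Set K = (0, 0), B = (1, 0), Z = (0, 1); any affine frame gives the same invariant.
1. S lies on line BK with BS:SK = 5:1 ⇒ S = (1/6, 0)
2. N is the centroid of triangle BZS ⇒ N = (7/18, 1/3)
3. R is the midpoint of KN ⇒ R = (7/36, 1/6)
4. C lies on line KR with KC:CR = 3:1 ⇒ C = (7/48, 1/8)
2·[BCS] = 5/48, 2·[KCS] = -1/48
[BCS]:[KCS] = 5/48:-1/48 = -5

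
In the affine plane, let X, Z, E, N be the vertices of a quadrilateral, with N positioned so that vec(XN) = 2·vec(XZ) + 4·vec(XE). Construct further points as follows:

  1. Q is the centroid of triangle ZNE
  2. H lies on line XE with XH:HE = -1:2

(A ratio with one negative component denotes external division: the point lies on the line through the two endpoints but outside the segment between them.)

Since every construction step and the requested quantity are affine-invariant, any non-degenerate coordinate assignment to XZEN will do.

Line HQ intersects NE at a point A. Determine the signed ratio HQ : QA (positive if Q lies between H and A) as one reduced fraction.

HQ:QA = 7/5

Work in coordinates with X = (0, 0), Z = (1, 0), E = (0, 1), N = (2, 4).
1. Q is the centroid of triangle ZNE ⇒ Q = (1, 5/3)
2. H lies on line XE with XH:HE = -1:2 ⇒ H = (0, -1)
line HQ meets NE at A = (12/7, 25/7)
Q = H + t·(A−H) with t = 7/12, so HQ:QA = 7/12:5/12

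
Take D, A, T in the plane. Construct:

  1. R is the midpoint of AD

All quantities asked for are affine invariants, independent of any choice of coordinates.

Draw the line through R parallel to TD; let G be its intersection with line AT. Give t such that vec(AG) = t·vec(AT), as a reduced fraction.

t = 1/2

Choose coordinates D = (0, 0), A = (1, 0), T = (0, 1).
1. R is the midpoint of AD ⇒ R = (1/2, 0)
through R parallel to TD: direction (0, -1); meets AT at G = (1/2, 1/2)
G = A + t·(T−A) with t = 1/2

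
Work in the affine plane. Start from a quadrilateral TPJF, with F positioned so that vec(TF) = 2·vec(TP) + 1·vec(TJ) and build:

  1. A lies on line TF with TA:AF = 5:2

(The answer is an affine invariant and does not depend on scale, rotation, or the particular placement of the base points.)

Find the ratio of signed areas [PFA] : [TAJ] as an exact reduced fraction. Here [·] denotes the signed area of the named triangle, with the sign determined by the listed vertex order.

Set T = (0, 0), P = (1, 0), J = (0, 1), F = (2, 1); any affine frame gives the same invariant.
1. A lies on line TF with TA:AF = 5:2 ⇒ A = (10/7, 5/7)
2·[PFA] = 2/7, 2·[TAJ] = 10/7
[PFA]:[TAJ] = 2/7:10/7 = 1/5

[PFA]:[TAJ] = 1/5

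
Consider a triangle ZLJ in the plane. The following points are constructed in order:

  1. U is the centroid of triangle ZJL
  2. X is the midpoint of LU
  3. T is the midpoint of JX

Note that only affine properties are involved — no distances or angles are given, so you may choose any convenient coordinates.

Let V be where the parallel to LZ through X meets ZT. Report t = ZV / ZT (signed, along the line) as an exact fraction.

Work in coordinates with Z = (0, 0), L = (1, 0), J = (0, 1).
1. U is the centroid of triangle ZJL ⇒ U = (1/3, 1/3)
2. X is the midpoint of LU ⇒ X = (2/3, 1/6)
3. T is the midpoint of JX ⇒ T = (1/3, 7/12)
through X parallel to LZ: direction (-1, 0); meets ZT at V = (2/21, 1/6)
V = Z + t·(T−Z) with t = 2/7

t = 2/7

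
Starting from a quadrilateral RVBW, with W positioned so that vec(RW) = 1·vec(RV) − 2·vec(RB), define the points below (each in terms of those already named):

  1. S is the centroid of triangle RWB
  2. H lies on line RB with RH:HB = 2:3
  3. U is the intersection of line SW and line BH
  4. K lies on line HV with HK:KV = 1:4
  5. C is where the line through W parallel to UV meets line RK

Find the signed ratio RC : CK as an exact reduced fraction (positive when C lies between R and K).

RC:CK = -25/32

Assign R = (0, 0), V = (1, 0), B = (0, 1), W = (1, -2) — the answer is frame-independent, so this choice is without loss of generality.
1. S is the centroid of triangle RWB ⇒ S = (1/3, -1/3)
2. H lies on line RB with RH:HB = 2:3 ⇒ H = (0, 2/5)
3. U is the intersection of line SW and line BH ⇒ U = (0, 1/2)
4. K lies on line HV with HK:KV = 1:4 ⇒ K = (1/5, 8/25)
5. C is where the line through W parallel to UV meets line RK ⇒ C = (-5/7, -8/7)
C = R + t·(K−R) with t = -25/7, so RC:CK = t:(1−t) = -25/7:32/7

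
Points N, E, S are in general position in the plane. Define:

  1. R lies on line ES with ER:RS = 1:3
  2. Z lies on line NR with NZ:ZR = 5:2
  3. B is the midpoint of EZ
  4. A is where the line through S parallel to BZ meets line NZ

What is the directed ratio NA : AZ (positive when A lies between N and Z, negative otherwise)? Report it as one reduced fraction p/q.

Assign N = (0, 0), E = (1, 0), S = (0, 1) — the answer is frame-independent, so this choice is without loss of generality.
1. R lies on line ES with ER:RS = 1:3 ⇒ R = (3/4, 1/4)
2. Z lies on line NR with NZ:ZR = 5:2 ⇒ Z = (15/28, 5/28)
3. B is the midpoint of EZ ⇒ B = (43/56, 5/56)
4. A is where the line through S parallel to BZ meets line NZ ⇒ A = (39/28, 13/28)
A = N + t·(Z−N) with t = 13/5, so NA:AZ = t:(1−t) = 13/5:-8/5

NA:AZ = -13/8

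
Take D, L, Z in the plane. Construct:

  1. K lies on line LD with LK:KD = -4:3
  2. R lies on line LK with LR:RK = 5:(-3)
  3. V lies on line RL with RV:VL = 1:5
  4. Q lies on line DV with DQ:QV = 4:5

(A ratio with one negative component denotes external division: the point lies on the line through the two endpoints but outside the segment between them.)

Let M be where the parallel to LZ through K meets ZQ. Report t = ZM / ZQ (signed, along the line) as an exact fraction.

Assign D = (0, 0), L = (1, 0), Z = (0, 1) — the answer is frame-independent, so this choice is without loss of generality.
1. K lies on line LD with LK:KD = -4:3 ⇒ K = (-3, 0)
2. R lies on line LK with LR:RK = 5:(-3) ⇒ R = (-9, 0)
3. V lies on line RL with RV:VL = 1:5 ⇒ V = (-22/3, 0)
4. Q lies on line DV with DQ:QV = 4:5 ⇒ Q = (-88/27, 0)
through K parallel to LZ: direction (-1, 1); meets ZQ at M = (-352/115, 7/115)
M = Z + t·(Q−Z) with t = 108/115

t = 108/115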